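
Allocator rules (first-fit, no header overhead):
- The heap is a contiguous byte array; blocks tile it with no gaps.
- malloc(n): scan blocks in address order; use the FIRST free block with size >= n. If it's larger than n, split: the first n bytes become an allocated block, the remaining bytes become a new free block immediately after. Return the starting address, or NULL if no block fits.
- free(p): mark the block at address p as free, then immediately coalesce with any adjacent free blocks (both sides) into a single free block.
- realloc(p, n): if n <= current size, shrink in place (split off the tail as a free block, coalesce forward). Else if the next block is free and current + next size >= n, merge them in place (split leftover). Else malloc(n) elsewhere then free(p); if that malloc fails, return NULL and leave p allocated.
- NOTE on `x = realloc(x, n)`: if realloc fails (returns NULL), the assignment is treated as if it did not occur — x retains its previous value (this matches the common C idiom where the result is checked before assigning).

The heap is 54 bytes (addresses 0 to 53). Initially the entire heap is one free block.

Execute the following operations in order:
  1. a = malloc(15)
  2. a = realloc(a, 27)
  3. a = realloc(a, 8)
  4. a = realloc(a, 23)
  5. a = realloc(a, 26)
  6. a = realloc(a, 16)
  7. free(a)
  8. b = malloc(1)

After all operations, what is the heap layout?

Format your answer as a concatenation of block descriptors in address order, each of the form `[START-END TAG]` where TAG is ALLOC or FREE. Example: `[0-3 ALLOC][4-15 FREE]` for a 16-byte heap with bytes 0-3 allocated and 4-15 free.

Answer: [0-0 ALLOC][1-53 FREE]

Derivation:
Op 1: a = malloc(15) -> a = 0; heap: [0-14 ALLOC][15-53 FREE]
Op 2: a = realloc(a, 27) -> a = 0; heap: [0-26 ALLOC][27-53 FREE]
Op 3: a = realloc(a, 8) -> a = 0; heap: [0-7 ALLOC][8-53 FREE]
Op 4: a = realloc(a, 23) -> a = 0; heap: [0-22 ALLOC][23-53 FREE]
Op 5: a = realloc(a, 26) -> a = 0; heap: [0-25 ALLOC][26-53 FREE]
Op 6: a = realloc(a, 16) -> a = 0; heap: [0-15 ALLOC][16-53 FREE]
Op 7: free(a) -> (freed a); heap: [0-53 FREE]
Op 8: b = malloc(1) -> b = 0; heap: [0-0 ALLOC][1-53 FREE]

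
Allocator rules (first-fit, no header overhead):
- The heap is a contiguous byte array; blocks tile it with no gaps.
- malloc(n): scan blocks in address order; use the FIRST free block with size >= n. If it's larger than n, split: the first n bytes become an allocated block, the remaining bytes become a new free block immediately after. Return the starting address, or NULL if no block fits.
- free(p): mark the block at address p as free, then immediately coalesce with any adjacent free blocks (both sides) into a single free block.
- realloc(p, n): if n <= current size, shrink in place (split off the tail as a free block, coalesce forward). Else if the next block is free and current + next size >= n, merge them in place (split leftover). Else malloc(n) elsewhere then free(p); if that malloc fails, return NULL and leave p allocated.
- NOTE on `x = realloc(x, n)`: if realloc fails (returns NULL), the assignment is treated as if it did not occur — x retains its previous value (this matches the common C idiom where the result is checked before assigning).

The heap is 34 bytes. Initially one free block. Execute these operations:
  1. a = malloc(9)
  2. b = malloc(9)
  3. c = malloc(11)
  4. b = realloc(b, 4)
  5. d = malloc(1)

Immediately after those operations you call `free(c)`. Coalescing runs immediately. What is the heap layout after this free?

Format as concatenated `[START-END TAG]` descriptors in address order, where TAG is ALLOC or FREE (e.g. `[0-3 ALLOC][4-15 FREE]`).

Op 1: a = malloc(9) -> a = 0; heap: [0-8 ALLOC][9-33 FREE]
Op 2: b = malloc(9) -> b = 9; heap: [0-8 ALLOC][9-17 ALLOC][18-33 FREE]
Op 3: c = malloc(11) -> c = 18; heap: [0-8 ALLOC][9-17 ALLOC][18-28 ALLOC][29-33 FREE]
Op 4: b = realloc(b, 4) -> b = 9; heap: [0-8 ALLOC][9-12 ALLOC][13-17 FREE][18-28 ALLOC][29-33 FREE]
Op 5: d = malloc(1) -> d = 13; heap: [0-8 ALLOC][9-12 ALLOC][13-13 ALLOC][14-17 FREE][18-28 ALLOC][29-33 FREE]
free(c): c = 18 -> block [18-28 ALLOC]; mark free, coalesce with adjacent free neighbors -> [0-8 ALLOC][9-12 ALLOC][13-13 ALLOC][14-33 FREE]

Answer: [0-8 ALLOC][9-12 ALLOC][13-13 ALLOC][14-33 FREE]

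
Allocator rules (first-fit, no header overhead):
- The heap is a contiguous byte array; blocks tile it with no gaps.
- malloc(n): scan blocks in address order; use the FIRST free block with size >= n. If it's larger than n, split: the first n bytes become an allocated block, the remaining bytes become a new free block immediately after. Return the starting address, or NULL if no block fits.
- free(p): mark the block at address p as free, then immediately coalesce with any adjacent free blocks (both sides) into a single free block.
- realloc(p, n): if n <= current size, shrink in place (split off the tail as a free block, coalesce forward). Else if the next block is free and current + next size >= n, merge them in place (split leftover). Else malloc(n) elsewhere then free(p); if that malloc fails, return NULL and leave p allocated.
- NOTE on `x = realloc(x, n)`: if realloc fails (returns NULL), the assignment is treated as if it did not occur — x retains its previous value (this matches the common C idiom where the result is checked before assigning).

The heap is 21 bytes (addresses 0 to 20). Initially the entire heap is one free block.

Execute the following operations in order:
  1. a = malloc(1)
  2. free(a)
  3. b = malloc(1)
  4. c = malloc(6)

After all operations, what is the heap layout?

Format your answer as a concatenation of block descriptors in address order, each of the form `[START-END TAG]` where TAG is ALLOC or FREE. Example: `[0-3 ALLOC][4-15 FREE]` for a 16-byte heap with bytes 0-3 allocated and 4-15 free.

Op 1: a = malloc(1) -> a = 0; heap: [0-0 ALLOC][1-20 FREE]
Op 2: free(a) -> (freed a); heap: [0-20 FREE]
Op 3: b = malloc(1) -> b = 0; heap: [0-0 ALLOC][1-20 FREE]
Op 4: c = malloc(6) -> c = 1; heap: [0-0 ALLOC][1-6 ALLOC][7-20 FREE]

Answer: [0-0 ALLOC][1-6 ALLOC][7-20 FREE]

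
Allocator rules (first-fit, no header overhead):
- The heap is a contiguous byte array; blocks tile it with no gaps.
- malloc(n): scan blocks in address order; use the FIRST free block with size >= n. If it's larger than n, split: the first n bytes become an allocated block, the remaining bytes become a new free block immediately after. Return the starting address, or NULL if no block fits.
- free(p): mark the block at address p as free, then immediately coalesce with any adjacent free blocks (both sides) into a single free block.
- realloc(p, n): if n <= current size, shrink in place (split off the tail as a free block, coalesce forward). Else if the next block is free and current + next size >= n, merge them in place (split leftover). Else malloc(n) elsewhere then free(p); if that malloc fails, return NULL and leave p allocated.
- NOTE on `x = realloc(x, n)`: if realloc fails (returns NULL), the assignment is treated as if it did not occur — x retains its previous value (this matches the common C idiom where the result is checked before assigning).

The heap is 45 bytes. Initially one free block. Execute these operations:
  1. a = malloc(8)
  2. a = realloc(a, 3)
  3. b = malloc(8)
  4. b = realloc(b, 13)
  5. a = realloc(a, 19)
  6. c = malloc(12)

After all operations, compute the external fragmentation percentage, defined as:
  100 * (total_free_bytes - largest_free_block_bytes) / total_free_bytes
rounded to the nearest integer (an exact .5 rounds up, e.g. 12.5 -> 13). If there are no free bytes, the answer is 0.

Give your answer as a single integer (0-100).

Op 1: a = malloc(8) -> a = 0; heap: [0-7 ALLOC][8-44 FREE]
Op 2: a = realloc(a, 3) -> a = 0; heap: [0-2 ALLOC][3-44 FREE]
Op 3: b = malloc(8) -> b = 3; heap: [0-2 ALLOC][3-10 ALLOC][11-44 FREE]
Op 4: b = realloc(b, 13) -> b = 3; heap: [0-2 ALLOC][3-15 ALLOC][16-44 FREE]
Op 5: a = realloc(a, 19) -> a = 16; heap: [0-2 FREE][3-15 ALLOC][16-34 ALLOC][35-44 FREE]
Op 6: c = malloc(12) -> c = NULL; heap: [0-2 FREE][3-15 ALLOC][16-34 ALLOC][35-44 FREE]
Free blocks: [3 10] total_free=13 largest=10 -> 100*(13-10)/13 = 300/13 ≈ 23.077 -> rounds to 23

Answer: 23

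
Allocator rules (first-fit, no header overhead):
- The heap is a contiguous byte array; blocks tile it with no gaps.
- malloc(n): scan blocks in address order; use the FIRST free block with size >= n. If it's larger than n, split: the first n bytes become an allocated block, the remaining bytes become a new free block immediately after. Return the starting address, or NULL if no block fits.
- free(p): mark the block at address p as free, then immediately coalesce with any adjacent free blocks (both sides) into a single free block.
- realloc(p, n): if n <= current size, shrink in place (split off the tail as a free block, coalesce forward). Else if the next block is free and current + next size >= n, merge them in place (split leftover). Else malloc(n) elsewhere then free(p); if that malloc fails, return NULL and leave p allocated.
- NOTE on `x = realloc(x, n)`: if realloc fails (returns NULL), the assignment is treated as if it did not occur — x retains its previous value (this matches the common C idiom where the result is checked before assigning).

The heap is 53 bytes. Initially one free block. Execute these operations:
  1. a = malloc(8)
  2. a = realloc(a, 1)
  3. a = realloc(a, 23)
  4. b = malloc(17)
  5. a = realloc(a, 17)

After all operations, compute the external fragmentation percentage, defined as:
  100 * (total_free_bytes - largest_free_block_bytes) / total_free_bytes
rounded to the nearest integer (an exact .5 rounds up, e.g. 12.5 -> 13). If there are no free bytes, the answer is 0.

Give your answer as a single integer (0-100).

Answer: 32

Derivation:
Op 1: a = malloc(8) -> a = 0; heap: [0-7 ALLOC][8-52 FREE]
Op 2: a = realloc(a, 1) -> a = 0; heap: [0-0 ALLOC][1-52 FREE]
Op 3: a = realloc(a, 23) -> a = 0; heap: [0-22 ALLOC][23-52 FREE]
Op 4: b = malloc(17) -> b = 23; heap: [0-22 ALLOC][23-39 ALLOC][40-52 FREE]
Op 5: a = realloc(a, 17) -> a = 0; heap: [0-16 ALLOC][17-22 FREE][23-39 ALLOC][40-52 FREE]
Free blocks: [6 13] total_free=19 largest=13 -> 100*(19-13)/19 = 600/19 ≈ 31.579 -> rounds to 32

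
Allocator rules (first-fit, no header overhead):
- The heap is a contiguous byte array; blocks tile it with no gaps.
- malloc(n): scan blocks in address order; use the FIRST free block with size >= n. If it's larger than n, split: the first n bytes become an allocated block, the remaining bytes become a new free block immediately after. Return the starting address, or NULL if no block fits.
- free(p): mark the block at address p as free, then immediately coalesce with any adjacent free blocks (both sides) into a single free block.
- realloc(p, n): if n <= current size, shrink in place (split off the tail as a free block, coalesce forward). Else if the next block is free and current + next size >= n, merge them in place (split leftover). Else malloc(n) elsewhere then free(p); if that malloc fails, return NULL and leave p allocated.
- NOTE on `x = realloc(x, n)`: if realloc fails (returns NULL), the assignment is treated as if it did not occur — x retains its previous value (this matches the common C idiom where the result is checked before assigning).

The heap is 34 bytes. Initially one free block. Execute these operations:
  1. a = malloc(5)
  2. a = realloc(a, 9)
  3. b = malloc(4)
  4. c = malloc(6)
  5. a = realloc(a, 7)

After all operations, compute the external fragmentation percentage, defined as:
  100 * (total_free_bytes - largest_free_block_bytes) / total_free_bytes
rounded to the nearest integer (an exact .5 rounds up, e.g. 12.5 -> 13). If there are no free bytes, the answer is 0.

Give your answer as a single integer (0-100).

Answer: 12

Derivation:
Op 1: a = malloc(5) -> a = 0; heap: [0-4 ALLOC][5-33 FREE]
Op 2: a = realloc(a, 9) -> a = 0; heap: [0-8 ALLOC][9-33 FREE]
Op 3: b = malloc(4) -> b = 9; heap: [0-8 ALLOC][9-12 ALLOC][13-33 FREE]
Op 4: c = malloc(6) -> c = 13; heap: [0-8 ALLOC][9-12 ALLOC][13-18 ALLOC][19-33 FREE]
Op 5: a = realloc(a, 7) -> a = 0; heap: [0-6 ALLOC][7-8 FREE][9-12 ALLOC][13-18 ALLOC][19-33 FREE]
Free blocks: [2 15] total_free=17 largest=15 -> 100*(17-15)/17 = 200/17 ≈ 11.765 -> rounds to 12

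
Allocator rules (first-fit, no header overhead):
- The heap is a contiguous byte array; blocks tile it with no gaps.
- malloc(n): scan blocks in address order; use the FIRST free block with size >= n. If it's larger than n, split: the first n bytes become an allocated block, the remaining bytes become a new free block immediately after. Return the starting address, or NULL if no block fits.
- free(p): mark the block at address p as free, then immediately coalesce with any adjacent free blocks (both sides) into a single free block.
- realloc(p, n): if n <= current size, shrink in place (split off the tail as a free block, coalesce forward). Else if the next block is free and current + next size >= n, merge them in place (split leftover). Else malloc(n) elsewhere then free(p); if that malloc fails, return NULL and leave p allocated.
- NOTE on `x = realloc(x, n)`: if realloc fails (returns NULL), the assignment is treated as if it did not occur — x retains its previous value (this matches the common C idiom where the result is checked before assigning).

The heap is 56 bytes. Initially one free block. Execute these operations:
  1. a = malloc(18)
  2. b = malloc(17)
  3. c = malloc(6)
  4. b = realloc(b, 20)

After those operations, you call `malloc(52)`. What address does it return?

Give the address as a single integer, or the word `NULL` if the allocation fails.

Op 1: a = malloc(18) -> a = 0; heap: [0-17 ALLOC][18-55 FREE]
Op 2: b = malloc(17) -> b = 18; heap: [0-17 ALLOC][18-34 ALLOC][35-55 FREE]
Op 3: c = malloc(6) -> c = 35; heap: [0-17 ALLOC][18-34 ALLOC][35-40 ALLOC][41-55 FREE]
Op 4: b = realloc(b, 20) -> NULL (b unchanged); heap: [0-17 ALLOC][18-34 ALLOC][35-40 ALLOC][41-55 FREE]
malloc(52): first-fit scan over [0-17 ALLOC][18-34 ALLOC][35-40 ALLOC][41-55 FREE] -> NULL

Answer: NULL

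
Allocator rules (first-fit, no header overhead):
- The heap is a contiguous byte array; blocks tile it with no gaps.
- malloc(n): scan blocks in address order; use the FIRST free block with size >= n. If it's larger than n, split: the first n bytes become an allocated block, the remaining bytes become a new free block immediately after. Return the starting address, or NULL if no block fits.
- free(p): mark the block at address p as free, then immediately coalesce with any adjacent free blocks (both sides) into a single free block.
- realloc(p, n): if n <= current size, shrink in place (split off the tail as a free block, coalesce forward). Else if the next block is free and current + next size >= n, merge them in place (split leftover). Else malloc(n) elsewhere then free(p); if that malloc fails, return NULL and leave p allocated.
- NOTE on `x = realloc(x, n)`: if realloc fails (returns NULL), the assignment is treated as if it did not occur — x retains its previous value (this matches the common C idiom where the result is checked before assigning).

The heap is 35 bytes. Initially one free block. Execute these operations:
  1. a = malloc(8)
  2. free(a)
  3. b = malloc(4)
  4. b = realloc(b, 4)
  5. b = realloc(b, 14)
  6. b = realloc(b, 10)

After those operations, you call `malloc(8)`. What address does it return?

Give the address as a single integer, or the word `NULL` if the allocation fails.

Answer: 10

Derivation:
Op 1: a = malloc(8) -> a = 0; heap: [0-7 ALLOC][8-34 FREE]
Op 2: free(a) -> (freed a); heap: [0-34 FREE]
Op 3: b = malloc(4) -> b = 0; heap: [0-3 ALLOC][4-34 FREE]
Op 4: b = realloc(b, 4) -> b = 0; heap: [0-3 ALLOC][4-34 FREE]
Op 5: b = realloc(b, 14) -> b = 0; heap: [0-13 ALLOC][14-34 FREE]
Op 6: b = realloc(b, 10) -> b = 0; heap: [0-9 ALLOC][10-34 FREE]
malloc(8): first-fit scan over [0-9 ALLOC][10-34 FREE] -> 10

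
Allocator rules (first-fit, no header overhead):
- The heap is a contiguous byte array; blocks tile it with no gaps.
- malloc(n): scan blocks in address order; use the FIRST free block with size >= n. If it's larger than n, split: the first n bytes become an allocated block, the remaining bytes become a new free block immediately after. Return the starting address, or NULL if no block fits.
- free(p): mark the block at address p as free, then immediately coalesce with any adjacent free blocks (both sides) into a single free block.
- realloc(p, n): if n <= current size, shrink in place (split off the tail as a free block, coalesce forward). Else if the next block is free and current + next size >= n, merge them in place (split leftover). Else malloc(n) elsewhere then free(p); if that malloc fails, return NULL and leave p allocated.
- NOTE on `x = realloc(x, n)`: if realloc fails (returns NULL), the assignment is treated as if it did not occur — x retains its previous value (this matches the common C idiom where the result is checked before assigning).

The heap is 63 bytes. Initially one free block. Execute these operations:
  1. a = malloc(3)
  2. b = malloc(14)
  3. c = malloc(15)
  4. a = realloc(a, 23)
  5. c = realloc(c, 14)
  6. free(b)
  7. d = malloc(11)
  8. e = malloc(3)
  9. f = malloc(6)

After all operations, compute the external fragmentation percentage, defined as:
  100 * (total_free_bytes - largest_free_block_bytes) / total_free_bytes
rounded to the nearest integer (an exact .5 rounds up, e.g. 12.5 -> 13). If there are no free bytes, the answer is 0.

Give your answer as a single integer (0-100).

Answer: 50

Derivation:
Op 1: a = malloc(3) -> a = 0; heap: [0-2 ALLOC][3-62 FREE]
Op 2: b = malloc(14) -> b = 3; heap: [0-2 ALLOC][3-16 ALLOC][17-62 FREE]
Op 3: c = malloc(15) -> c = 17; heap: [0-2 ALLOC][3-16 ALLOC][17-31 ALLOC][32-62 FREE]
Op 4: a = realloc(a, 23) -> a = 32; heap: [0-2 FREE][3-16 ALLOC][17-31 ALLOC][32-54 ALLOC][55-62 FREE]
Op 5: c = realloc(c, 14) -> c = 17; heap: [0-2 FREE][3-16 ALLOC][17-30 ALLOC][31-31 FREE][32-54 ALLOC][55-62 FREE]
Op 6: free(b) -> (freed b); heap: [0-16 FREE][17-30 ALLOC][31-31 FREE][32-54 ALLOC][55-62 FREE]
Op 7: d = malloc(11) -> d = 0; heap: [0-10 ALLOC][11-16 FREE][17-30 ALLOC][31-31 FREE][32-54 ALLOC][55-62 FREE]
Op 8: e = malloc(3) -> e = 11; heap: [0-10 ALLOC][11-13 ALLOC][14-16 FREE][17-30 ALLOC][31-31 FREE][32-54 ALLOC][55-62 FREE]
Op 9: f = malloc(6) -> f = 55; heap: [0-10 ALLOC][11-13 ALLOC][14-16 FREE][17-30 ALLOC][31-31 FREE][32-54 ALLOC][55-60 ALLOC][61-62 FREE]
Free blocks: [3 1 2] total_free=6 largest=3 -> 100*(6-3)/6 = 300/6 = 50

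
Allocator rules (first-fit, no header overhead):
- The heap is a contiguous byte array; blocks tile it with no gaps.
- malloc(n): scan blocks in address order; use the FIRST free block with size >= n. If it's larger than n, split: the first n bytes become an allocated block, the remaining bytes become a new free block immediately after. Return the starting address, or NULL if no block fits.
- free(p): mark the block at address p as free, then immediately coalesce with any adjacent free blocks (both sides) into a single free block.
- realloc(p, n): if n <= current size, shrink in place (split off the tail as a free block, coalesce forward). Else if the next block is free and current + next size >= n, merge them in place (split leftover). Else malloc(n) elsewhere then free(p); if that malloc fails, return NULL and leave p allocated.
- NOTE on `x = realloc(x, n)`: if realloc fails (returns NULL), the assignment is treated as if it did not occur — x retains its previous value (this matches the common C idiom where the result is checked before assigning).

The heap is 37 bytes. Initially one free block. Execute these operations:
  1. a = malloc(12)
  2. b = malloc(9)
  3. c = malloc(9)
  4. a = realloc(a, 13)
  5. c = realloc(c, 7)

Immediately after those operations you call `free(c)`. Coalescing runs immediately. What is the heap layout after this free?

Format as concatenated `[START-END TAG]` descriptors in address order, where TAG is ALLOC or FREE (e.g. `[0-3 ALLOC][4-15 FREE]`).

Answer: [0-11 ALLOC][12-20 ALLOC][21-36 FREE]

Derivation:
Op 1: a = malloc(12) -> a = 0; heap: [0-11 ALLOC][12-36 FREE]
Op 2: b = malloc(9) -> b = 12; heap: [0-11 ALLOC][12-20 ALLOC][21-36 FREE]
Op 3: c = malloc(9) -> c = 21; heap: [0-11 ALLOC][12-20 ALLOC][21-29 ALLOC][30-36 FREE]
Op 4: a = realloc(a, 13) -> NULL (a unchanged); heap: [0-11 ALLOC][12-20 ALLOC][21-29 ALLOC][30-36 FREE]
Op 5: c = realloc(c, 7) -> c = 21; heap: [0-11 ALLOC][12-20 ALLOC][21-27 ALLOC][28-36 FREE]
free(c): c = 21 -> block [21-27 ALLOC]; mark free, coalesce with adjacent free neighbors -> [0-11 ALLOC][12-20 ALLOC][21-36 FREE]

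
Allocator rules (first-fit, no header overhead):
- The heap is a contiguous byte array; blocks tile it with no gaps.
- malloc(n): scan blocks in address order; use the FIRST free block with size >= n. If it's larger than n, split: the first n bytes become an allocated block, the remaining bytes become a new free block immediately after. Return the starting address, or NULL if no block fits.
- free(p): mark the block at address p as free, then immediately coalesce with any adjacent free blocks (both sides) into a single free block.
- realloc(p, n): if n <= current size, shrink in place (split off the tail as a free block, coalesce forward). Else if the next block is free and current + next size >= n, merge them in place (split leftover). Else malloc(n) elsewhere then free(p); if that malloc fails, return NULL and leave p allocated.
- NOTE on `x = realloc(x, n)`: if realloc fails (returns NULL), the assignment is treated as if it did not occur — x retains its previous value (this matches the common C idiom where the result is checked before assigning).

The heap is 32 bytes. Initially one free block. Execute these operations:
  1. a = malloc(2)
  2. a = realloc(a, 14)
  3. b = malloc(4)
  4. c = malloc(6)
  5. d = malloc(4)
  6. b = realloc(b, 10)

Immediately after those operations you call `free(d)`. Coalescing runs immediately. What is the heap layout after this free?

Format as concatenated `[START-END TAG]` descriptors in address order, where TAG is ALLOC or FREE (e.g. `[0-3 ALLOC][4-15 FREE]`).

Op 1: a = malloc(2) -> a = 0; heap: [0-1 ALLOC][2-31 FREE]
Op 2: a = realloc(a, 14) -> a = 0; heap: [0-13 ALLOC][14-31 FREE]
Op 3: b = malloc(4) -> b = 14; heap: [0-13 ALLOC][14-17 ALLOC][18-31 FREE]
Op 4: c = malloc(6) -> c = 18; heap: [0-13 ALLOC][14-17 ALLOC][18-23 ALLOC][24-31 FREE]
Op 5: d = malloc(4) -> d = 24; heap: [0-13 ALLOC][14-17 ALLOC][18-23 ALLOC][24-27 ALLOC][28-31 FREE]
Op 6: b = realloc(b, 10) -> NULL (b unchanged); heap: [0-13 ALLOC][14-17 ALLOC][18-23 ALLOC][24-27 ALLOC][28-31 FREE]
free(d): d = 24 -> block [24-27 ALLOC]; mark free, coalesce with adjacent free neighbors -> [0-13 ALLOC][14-17 ALLOC][18-23 ALLOC][24-31 FREE]

Answer: [0-13 ALLOC][14-17 ALLOC][18-23 ALLOC][24-31 FREE]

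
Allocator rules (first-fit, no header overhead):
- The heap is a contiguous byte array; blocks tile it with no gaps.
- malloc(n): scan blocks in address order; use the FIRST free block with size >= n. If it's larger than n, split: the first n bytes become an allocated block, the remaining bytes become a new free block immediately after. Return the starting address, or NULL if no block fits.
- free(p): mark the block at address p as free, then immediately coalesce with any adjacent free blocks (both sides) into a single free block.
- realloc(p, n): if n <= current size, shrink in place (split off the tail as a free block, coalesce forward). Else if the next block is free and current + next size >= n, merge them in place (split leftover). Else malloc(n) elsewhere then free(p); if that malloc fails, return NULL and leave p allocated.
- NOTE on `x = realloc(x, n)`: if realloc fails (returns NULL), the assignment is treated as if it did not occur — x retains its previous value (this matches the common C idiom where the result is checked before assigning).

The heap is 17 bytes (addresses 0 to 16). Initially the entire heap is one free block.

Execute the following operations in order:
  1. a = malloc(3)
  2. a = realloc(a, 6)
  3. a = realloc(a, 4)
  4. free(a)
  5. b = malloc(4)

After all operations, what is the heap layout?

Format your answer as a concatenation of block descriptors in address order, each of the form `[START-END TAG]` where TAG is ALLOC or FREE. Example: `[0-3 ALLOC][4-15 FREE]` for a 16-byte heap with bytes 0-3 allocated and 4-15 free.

Op 1: a = malloc(3) -> a = 0; heap: [0-2 ALLOC][3-16 FREE]
Op 2: a = realloc(a, 6) -> a = 0; heap: [0-5 ALLOC][6-16 FREE]
Op 3: a = realloc(a, 4) -> a = 0; heap: [0-3 ALLOC][4-16 FREE]
Op 4: free(a) -> (freed a); heap: [0-16 FREE]
Op 5: b = malloc(4) -> b = 0; heap: [0-3 ALLOC][4-16 FREE]

Answer: [0-3 ALLOC][4-16 FREE]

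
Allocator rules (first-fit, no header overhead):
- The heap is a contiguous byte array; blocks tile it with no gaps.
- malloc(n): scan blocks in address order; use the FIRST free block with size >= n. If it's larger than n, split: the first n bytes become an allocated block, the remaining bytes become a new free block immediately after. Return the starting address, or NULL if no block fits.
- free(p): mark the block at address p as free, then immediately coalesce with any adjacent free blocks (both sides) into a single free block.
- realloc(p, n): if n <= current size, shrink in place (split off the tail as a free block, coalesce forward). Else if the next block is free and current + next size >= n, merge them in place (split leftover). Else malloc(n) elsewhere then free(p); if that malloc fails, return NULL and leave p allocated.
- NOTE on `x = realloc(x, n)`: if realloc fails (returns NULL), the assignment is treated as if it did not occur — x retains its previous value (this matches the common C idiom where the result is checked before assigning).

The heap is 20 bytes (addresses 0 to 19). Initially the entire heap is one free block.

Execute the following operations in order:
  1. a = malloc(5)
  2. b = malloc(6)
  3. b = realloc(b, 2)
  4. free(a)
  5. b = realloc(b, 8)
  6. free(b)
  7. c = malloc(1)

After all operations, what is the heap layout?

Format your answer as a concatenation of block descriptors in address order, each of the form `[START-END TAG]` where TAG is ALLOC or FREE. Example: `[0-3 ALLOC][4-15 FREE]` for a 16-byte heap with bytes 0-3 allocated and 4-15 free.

Answer: [0-0 ALLOC][1-19 FREE]

Derivation:
Op 1: a = malloc(5) -> a = 0; heap: [0-4 ALLOC][5-19 FREE]
Op 2: b = malloc(6) -> b = 5; heap: [0-4 ALLOC][5-10 ALLOC][11-19 FREE]
Op 3: b = realloc(b, 2) -> b = 5; heap: [0-4 ALLOC][5-6 ALLOC][7-19 FREE]
Op 4: free(a) -> (freed a); heap: [0-4 FREE][5-6 ALLOC][7-19 FREE]
Op 5: b = realloc(b, 8) -> b = 5; heap: [0-4 FREE][5-12 ALLOC][13-19 FREE]
Op 6: free(b) -> (freed b); heap: [0-19 FREE]
Op 7: c = malloc(1) -> c = 0; heap: [0-0 ALLOC][1-19 FREE]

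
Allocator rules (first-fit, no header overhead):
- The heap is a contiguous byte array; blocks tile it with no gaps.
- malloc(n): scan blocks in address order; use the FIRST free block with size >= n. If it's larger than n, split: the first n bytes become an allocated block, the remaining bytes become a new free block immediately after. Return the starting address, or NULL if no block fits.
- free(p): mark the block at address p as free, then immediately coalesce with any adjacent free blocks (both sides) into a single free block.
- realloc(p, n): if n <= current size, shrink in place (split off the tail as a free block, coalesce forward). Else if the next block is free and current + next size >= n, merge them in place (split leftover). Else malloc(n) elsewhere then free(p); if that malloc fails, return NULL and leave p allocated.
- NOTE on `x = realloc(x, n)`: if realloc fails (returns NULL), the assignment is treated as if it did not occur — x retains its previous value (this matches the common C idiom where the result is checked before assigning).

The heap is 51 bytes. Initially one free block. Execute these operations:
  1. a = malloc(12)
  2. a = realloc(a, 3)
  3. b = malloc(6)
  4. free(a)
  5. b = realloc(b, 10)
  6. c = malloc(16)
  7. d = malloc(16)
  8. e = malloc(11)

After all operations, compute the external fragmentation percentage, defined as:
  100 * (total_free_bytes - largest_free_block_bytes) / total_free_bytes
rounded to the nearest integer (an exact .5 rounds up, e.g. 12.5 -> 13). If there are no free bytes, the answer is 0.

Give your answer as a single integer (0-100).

Op 1: a = malloc(12) -> a = 0; heap: [0-11 ALLOC][12-50 FREE]
Op 2: a = realloc(a, 3) -> a = 0; heap: [0-2 ALLOC][3-50 FREE]
Op 3: b = malloc(6) -> b = 3; heap: [0-2 ALLOC][3-8 ALLOC][9-50 FREE]
Op 4: free(a) -> (freed a); heap: [0-2 FREE][3-8 ALLOC][9-50 FREE]
Op 5: b = realloc(b, 10) -> b = 3; heap: [0-2 FREE][3-12 ALLOC][13-50 FREE]
Op 6: c = malloc(16) -> c = 13; heap: [0-2 FREE][3-12 ALLOC][13-28 ALLOC][29-50 FREE]
Op 7: d = malloc(16) -> d = 29; heap: [0-2 FREE][3-12 ALLOC][13-28 ALLOC][29-44 ALLOC][45-50 FREE]
Op 8: e = malloc(11) -> e = NULL; heap: [0-2 FREE][3-12 ALLOC][13-28 ALLOC][29-44 ALLOC][45-50 FREE]
Free blocks: [3 6] total_free=9 largest=6 -> 100*(9-6)/9 = 300/9 ≈ 33.333 -> rounds to 33

Answer: 33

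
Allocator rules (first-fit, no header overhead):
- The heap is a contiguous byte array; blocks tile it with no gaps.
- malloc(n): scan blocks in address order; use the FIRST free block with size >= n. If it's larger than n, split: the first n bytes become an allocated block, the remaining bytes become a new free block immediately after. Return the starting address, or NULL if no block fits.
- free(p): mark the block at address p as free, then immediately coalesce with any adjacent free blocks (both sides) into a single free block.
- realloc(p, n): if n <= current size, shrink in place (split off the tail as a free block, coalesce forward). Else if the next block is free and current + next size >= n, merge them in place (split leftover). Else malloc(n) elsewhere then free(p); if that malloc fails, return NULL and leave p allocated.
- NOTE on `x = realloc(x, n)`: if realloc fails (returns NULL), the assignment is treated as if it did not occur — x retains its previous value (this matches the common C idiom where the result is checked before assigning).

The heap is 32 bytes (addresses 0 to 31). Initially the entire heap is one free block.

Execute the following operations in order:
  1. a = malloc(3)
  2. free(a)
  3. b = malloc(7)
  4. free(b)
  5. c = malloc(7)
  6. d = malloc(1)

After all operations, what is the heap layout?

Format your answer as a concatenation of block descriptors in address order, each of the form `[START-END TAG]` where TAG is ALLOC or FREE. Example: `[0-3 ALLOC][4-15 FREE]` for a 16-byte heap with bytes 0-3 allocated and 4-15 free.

Answer: [0-6 ALLOC][7-7 ALLOC][8-31 FREE]

Derivation:
Op 1: a = malloc(3) -> a = 0; heap: [0-2 ALLOC][3-31 FREE]
Op 2: free(a) -> (freed a); heap: [0-31 FREE]
Op 3: b = malloc(7) -> b = 0; heap: [0-6 ALLOC][7-31 FREE]
Op 4: free(b) -> (freed b); heap: [0-31 FREE]
Op 5: c = malloc(7) -> c = 0; heap: [0-6 ALLOC][7-31 FREE]
Op 6: d = malloc(1) -> d = 7; heap: [0-6 ALLOC][7-7 ALLOC][8-31 FREE]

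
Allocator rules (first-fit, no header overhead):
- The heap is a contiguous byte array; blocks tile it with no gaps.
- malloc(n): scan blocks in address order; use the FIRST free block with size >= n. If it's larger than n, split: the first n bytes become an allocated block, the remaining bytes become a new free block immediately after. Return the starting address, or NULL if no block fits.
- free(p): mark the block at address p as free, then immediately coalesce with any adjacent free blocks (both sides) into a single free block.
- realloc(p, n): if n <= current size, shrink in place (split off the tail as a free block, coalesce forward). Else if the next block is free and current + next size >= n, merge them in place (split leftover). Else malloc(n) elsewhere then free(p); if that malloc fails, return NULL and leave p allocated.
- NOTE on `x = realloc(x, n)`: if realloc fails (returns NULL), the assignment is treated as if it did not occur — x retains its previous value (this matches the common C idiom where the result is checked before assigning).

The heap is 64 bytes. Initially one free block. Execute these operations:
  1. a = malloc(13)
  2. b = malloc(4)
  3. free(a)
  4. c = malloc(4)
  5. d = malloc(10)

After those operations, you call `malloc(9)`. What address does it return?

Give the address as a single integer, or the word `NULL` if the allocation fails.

Answer: 4

Derivation:
Op 1: a = malloc(13) -> a = 0; heap: [0-12 ALLOC][13-63 FREE]
Op 2: b = malloc(4) -> b = 13; heap: [0-12 ALLOC][13-16 ALLOC][17-63 FREE]
Op 3: free(a) -> (freed a); heap: [0-12 FREE][13-16 ALLOC][17-63 FREE]
Op 4: c = malloc(4) -> c = 0; heap: [0-3 ALLOC][4-12 FREE][13-16 ALLOC][17-63 FREE]
Op 5: d = malloc(10) -> d = 17; heap: [0-3 ALLOC][4-12 FREE][13-16 ALLOC][17-26 ALLOC][27-63 FREE]
malloc(9): first-fit scan over [0-3 ALLOC][4-12 FREE][13-16 ALLOC][17-26 ALLOC][27-63 FREE] -> 4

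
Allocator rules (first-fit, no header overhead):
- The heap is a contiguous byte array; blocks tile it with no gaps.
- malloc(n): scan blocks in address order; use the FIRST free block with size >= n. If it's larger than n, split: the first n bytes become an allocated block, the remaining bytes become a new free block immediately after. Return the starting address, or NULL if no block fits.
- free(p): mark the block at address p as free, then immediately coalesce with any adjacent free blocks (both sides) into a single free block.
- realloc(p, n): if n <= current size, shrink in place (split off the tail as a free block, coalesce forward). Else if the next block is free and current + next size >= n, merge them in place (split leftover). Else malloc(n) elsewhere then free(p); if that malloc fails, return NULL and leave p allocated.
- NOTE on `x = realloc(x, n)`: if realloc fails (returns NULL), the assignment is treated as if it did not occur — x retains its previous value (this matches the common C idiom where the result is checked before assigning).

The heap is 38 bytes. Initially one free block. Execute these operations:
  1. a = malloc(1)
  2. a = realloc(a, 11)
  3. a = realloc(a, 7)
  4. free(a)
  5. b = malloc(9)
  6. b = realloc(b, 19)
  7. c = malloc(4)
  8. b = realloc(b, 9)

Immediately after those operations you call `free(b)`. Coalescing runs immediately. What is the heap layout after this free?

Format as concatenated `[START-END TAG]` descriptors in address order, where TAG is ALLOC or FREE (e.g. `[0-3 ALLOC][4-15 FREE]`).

Answer: [0-18 FREE][19-22 ALLOC][23-37 FREE]

Derivation:
Op 1: a = malloc(1) -> a = 0; heap: [0-0 ALLOC][1-37 FREE]
Op 2: a = realloc(a, 11) -> a = 0; heap: [0-10 ALLOC][11-37 FREE]
Op 3: a = realloc(a, 7) -> a = 0; heap: [0-6 ALLOC][7-37 FREE]
Op 4: free(a) -> (freed a); heap: [0-37 FREE]
Op 5: b = malloc(9) -> b = 0; heap: [0-8 ALLOC][9-37 FREE]
Op 6: b = realloc(b, 19) -> b = 0; heap: [0-18 ALLOC][19-37 FREE]
Op 7: c = malloc(4) -> c = 19; heap: [0-18 ALLOC][19-22 ALLOC][23-37 FREE]
Op 8: b = realloc(b, 9) -> b = 0; heap: [0-8 ALLOC][9-18 FREE][19-22 ALLOC][23-37 FREE]
free(b): b = 0 -> block [0-8 ALLOC]; mark free, coalesce with adjacent free neighbors -> [0-18 FREE][19-22 ALLOC][23-37 FREE]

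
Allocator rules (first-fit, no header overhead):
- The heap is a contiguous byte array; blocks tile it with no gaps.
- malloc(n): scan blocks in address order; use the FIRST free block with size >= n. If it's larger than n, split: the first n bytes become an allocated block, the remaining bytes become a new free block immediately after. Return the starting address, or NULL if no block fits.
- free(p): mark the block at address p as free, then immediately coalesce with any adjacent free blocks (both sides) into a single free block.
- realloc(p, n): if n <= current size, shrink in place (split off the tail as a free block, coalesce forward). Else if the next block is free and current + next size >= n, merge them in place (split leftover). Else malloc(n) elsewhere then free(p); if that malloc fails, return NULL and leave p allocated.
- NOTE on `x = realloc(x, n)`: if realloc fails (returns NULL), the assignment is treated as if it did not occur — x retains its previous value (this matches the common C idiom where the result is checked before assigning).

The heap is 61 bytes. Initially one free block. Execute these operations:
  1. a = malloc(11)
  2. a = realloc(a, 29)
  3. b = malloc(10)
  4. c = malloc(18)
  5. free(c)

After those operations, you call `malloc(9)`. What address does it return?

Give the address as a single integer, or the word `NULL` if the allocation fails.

Answer: 39

Derivation:
Op 1: a = malloc(11) -> a = 0; heap: [0-10 ALLOC][11-60 FREE]
Op 2: a = realloc(a, 29) -> a = 0; heap: [0-28 ALLOC][29-60 FREE]
Op 3: b = malloc(10) -> b = 29; heap: [0-28 ALLOC][29-38 ALLOC][39-60 FREE]
Op 4: c = malloc(18) -> c = 39; heap: [0-28 ALLOC][29-38 ALLOC][39-56 ALLOC][57-60 FREE]
Op 5: free(c) -> (freed c); heap: [0-28 ALLOC][29-38 ALLOC][39-60 FREE]
malloc(9): first-fit scan over [0-28 ALLOC][29-38 ALLOC][39-60 FREE] -> 39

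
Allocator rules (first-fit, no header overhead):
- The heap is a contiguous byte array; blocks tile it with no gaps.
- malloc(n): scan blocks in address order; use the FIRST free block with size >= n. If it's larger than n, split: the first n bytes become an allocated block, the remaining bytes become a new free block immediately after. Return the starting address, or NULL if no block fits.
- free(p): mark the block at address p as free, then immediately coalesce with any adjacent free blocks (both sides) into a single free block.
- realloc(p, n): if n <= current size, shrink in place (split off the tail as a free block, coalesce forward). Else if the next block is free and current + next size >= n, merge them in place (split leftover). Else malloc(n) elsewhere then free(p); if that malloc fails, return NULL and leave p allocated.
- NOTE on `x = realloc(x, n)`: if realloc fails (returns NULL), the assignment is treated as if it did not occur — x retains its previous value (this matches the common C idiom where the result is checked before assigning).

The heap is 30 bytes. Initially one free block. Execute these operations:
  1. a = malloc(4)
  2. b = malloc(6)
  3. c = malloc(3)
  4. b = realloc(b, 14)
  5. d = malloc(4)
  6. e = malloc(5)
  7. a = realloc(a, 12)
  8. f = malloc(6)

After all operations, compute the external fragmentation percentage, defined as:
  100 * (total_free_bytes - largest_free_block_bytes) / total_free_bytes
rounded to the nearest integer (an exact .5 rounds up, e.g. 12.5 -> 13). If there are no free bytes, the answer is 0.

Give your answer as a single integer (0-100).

Op 1: a = malloc(4) -> a = 0; heap: [0-3 ALLOC][4-29 FREE]
Op 2: b = malloc(6) -> b = 4; heap: [0-3 ALLOC][4-9 ALLOC][10-29 FREE]
Op 3: c = malloc(3) -> c = 10; heap: [0-3 ALLOC][4-9 ALLOC][10-12 ALLOC][13-29 FREE]
Op 4: b = realloc(b, 14) -> b = 13; heap: [0-3 ALLOC][4-9 FREE][10-12 ALLOC][13-26 ALLOC][27-29 FREE]
Op 5: d = malloc(4) -> d = 4; heap: [0-3 ALLOC][4-7 ALLOC][8-9 FREE][10-12 ALLOC][13-26 ALLOC][27-29 FREE]
Op 6: e = malloc(5) -> e = NULL; heap: [0-3 ALLOC][4-7 ALLOC][8-9 FREE][10-12 ALLOC][13-26 ALLOC][27-29 FREE]
Op 7: a = realloc(a, 12) -> NULL (a unchanged); heap: [0-3 ALLOC][4-7 ALLOC][8-9 FREE][10-12 ALLOC][13-26 ALLOC][27-29 FREE]
Op 8: f = malloc(6) -> f = NULL; heap: [0-3 ALLOC][4-7 ALLOC][8-9 FREE][10-12 ALLOC][13-26 ALLOC][27-29 FREE]
Free blocks: [2 3] total_free=5 largest=3 -> 100*(5-3)/5 = 200/5 = 40

Answer: 40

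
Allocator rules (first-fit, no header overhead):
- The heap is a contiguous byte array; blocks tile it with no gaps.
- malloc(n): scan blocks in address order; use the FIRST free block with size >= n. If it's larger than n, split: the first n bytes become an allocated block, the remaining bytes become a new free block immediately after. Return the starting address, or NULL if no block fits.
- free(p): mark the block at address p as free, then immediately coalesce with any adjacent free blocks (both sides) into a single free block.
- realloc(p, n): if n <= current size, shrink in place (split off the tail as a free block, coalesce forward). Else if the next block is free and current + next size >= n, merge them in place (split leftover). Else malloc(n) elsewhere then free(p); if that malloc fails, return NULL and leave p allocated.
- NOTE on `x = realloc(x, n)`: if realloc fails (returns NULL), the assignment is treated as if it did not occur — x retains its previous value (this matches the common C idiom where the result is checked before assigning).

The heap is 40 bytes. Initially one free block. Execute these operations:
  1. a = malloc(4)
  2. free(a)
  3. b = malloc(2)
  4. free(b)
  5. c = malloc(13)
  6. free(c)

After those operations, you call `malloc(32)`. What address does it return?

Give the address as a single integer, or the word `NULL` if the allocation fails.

Op 1: a = malloc(4) -> a = 0; heap: [0-3 ALLOC][4-39 FREE]
Op 2: free(a) -> (freed a); heap: [0-39 FREE]
Op 3: b = malloc(2) -> b = 0; heap: [0-1 ALLOC][2-39 FREE]
Op 4: free(b) -> (freed b); heap: [0-39 FREE]
Op 5: c = malloc(13) -> c = 0; heap: [0-12 ALLOC][13-39 FREE]
Op 6: free(c) -> (freed c); heap: [0-39 FREE]
malloc(32): first-fit scan over [0-39 FREE] -> 0

Answer: 0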